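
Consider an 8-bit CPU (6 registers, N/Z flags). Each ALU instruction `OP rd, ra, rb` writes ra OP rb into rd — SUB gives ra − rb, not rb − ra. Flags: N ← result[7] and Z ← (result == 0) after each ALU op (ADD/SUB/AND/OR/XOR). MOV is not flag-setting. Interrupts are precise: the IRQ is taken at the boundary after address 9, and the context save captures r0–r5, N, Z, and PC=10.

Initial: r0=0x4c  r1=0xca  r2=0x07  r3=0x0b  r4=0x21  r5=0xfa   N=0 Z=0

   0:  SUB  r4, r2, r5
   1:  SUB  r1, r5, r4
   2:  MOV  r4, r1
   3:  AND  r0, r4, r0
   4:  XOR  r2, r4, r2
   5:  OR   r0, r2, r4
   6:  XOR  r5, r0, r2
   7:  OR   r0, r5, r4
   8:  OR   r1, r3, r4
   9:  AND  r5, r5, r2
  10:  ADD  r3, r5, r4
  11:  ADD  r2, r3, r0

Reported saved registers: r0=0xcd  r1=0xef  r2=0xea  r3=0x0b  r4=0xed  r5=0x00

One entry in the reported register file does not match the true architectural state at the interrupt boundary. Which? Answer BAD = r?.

after  0: r0=0x4c r1=0xca r2=0x07 r3=0x0b r4=0x0d r5=0xfa  N=0 Z=0
after  1: r0=0x4c r1=0xed r2=0x07 r3=0x0b r4=0x0d r5=0xfa  N=1 Z=0
after  2: r0=0x4c r1=0xed r2=0x07 r3=0x0b r4=0xed r5=0xfa  N=1 Z=0
after  3: r0=0x4c r1=0xed r2=0x07 r3=0x0b r4=0xed r5=0xfa  N=0 Z=0
after  4: r0=0x4c r1=0xed r2=0xea r3=0x0b r4=0xed r5=0xfa  N=1 Z=0
after  5: r0=0xef r1=0xed r2=0xea r3=0x0b r4=0xed r5=0xfa  N=1 Z=0
after  6: r0=0xef r1=0xed r2=0xea r3=0x0b r4=0xed r5=0x05  N=0 Z=0
after  7: r0=0xed r1=0xed r2=0xea r3=0x0b r4=0xed r5=0x05  N=1 Z=0
after  8: r0=0xed r1=0xef r2=0xea r3=0x0b r4=0xed r5=0x05  N=1 Z=0
after  9: r0=0xed r1=0xef r2=0xea r3=0x0b r4=0xed r5=0x00  N=0 Z=1
-- IRQ taken; context saved, return-PC = 10 --
mismatch: r0: reported 0xcd vs actual 0xed

BAD = r0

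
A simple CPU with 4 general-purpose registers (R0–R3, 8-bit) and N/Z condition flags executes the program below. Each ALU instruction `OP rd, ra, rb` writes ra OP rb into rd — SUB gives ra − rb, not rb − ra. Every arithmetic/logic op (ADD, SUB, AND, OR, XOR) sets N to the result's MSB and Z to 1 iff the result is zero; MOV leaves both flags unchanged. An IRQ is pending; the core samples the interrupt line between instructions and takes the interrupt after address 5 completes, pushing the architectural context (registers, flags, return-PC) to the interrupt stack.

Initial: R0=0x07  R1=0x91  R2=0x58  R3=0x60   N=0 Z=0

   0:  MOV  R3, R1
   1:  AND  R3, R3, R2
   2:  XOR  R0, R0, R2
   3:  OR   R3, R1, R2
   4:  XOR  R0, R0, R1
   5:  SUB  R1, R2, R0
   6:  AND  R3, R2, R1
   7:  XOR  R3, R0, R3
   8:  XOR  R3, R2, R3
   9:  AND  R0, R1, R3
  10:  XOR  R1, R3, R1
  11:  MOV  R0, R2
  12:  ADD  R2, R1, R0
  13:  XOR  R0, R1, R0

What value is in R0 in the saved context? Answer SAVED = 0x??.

after  0: R0=0x07 R1=0x91 R2=0x58 R3=0x91  N=0 Z=0
after  1: R0=0x07 R1=0x91 R2=0x58 R3=0x10  N=0 Z=0
after  2: R0=0x5f R1=0x91 R2=0x58 R3=0x10  N=0 Z=0
after  3: R0=0x5f R1=0x91 R2=0x58 R3=0xd9  N=1 Z=0
after  4: R0=0xce R1=0x91 R2=0x58 R3=0xd9  N=1 Z=0
after  5: R0=0xce R1=0x8a R2=0x58 R3=0xd9  N=1 Z=0
-- IRQ taken; context saved, return-PC = 6 --

SAVED = 0xce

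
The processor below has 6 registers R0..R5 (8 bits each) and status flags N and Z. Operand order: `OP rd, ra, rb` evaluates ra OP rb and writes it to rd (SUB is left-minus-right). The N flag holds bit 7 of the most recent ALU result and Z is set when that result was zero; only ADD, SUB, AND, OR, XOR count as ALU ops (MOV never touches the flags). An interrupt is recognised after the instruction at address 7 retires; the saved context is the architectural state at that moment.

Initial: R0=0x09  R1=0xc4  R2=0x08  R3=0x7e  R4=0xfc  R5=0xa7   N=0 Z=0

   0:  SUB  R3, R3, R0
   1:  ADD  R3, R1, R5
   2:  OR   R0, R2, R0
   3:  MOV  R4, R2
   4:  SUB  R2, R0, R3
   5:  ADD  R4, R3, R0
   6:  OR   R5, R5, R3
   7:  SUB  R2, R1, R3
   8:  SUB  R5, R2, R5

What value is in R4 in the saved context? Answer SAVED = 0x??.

after  0: R0=0x09 R1=0xc4 R2=0x08 R3=0x75 R4=0xfc R5=0xa7  N=0 Z=0
after  1: R0=0x09 R1=0xc4 R2=0x08 R3=0x6b R4=0xfc R5=0xa7  N=0 Z=0
after  2: R0=0x09 R1=0xc4 R2=0x08 R3=0x6b R4=0xfc R5=0xa7  N=0 Z=0
after  3: R0=0x09 R1=0xc4 R2=0x08 R3=0x6b R4=0x08 R5=0xa7  N=0 Z=0
after  4: R0=0x09 R1=0xc4 R2=0x9e R3=0x6b R4=0x08 R5=0xa7  N=1 Z=0
after  5: R0=0x09 R1=0xc4 R2=0x9e R3=0x6b R4=0x74 R5=0xa7  N=0 Z=0
after  6: R0=0x09 R1=0xc4 R2=0x9e R3=0x6b R4=0x74 R5=0xef  N=1 Z=0
after  7: R0=0x09 R1=0xc4 R2=0x59 R3=0x6b R4=0x74 R5=0xef  N=0 Z=0
-- IRQ taken; context saved, return-PC = 8 --

SAVED = 0x74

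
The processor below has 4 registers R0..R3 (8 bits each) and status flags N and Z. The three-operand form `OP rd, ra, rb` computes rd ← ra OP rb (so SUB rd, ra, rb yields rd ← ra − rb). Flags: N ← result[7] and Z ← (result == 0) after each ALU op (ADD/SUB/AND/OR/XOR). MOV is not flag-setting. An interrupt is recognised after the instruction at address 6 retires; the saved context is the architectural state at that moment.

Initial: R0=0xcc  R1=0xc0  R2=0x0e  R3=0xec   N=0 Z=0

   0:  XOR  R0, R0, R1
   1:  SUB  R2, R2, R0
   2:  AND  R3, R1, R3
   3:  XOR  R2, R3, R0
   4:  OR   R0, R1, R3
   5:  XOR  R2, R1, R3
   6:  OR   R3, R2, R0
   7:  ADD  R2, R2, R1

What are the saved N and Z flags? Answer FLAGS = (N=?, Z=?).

FLAGS = (N=1, Z=0)

after  0: R0=0x0c R1=0xc0 R2=0x0e R3=0xec  N=0 Z=0
after  1: R0=0x0c R1=0xc0 R2=0x02 R3=0xec  N=0 Z=0
after  2: R0=0x0c R1=0xc0 R2=0x02 R3=0xc0  N=1 Z=0
after  3: R0=0x0c R1=0xc0 R2=0xcc R3=0xc0  N=1 Z=0
after  4: R0=0xc0 R1=0xc0 R2=0xcc R3=0xc0  N=1 Z=0
after  5: R0=0xc0 R1=0xc0 R2=0x00 R3=0xc0  N=0 Z=1
after  6: R0=0xc0 R1=0xc0 R2=0x00 R3=0xc0  N=1 Z=0
-- IRQ taken; context saved, return-PC = 7 --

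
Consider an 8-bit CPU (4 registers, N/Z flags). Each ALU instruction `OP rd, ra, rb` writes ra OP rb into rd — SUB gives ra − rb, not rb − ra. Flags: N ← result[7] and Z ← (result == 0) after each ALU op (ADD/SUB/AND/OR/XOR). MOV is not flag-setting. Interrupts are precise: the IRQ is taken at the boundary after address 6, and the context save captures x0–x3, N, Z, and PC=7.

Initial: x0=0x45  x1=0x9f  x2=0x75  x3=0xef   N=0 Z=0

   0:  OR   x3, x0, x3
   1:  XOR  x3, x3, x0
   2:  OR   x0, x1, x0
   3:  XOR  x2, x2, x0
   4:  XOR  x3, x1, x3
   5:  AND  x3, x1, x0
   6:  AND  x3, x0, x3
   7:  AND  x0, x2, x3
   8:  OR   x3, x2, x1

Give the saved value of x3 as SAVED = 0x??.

SAVED = 0x9f

after  0: x0=0x45 x1=0x9f x2=0x75 x3=0xef  N=1 Z=0
after  1: x0=0x45 x1=0x9f x2=0x75 x3=0xaa  N=1 Z=0
after  2: x0=0xdf x1=0x9f x2=0x75 x3=0xaa  N=1 Z=0
after  3: x0=0xdf x1=0x9f x2=0xaa x3=0xaa  N=1 Z=0
after  4: x0=0xdf x1=0x9f x2=0xaa x3=0x35  N=0 Z=0
after  5: x0=0xdf x1=0x9f x2=0xaa x3=0x9f  N=1 Z=0
after  6: x0=0xdf x1=0x9f x2=0xaa x3=0x9f  N=1 Z=0
-- IRQ taken; context saved, return-PC = 7 --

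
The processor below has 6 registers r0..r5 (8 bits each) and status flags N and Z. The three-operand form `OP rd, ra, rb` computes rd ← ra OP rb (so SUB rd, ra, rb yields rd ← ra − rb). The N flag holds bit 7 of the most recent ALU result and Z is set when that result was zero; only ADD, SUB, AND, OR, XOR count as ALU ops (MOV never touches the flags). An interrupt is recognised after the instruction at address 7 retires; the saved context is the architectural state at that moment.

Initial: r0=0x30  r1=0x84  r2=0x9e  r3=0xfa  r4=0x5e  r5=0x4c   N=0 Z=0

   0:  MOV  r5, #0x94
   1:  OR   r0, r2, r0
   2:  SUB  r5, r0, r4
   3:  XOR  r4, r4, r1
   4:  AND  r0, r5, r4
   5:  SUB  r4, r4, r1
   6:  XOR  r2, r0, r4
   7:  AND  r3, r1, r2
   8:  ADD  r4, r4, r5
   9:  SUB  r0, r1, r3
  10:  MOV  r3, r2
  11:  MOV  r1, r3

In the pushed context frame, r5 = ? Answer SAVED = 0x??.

after  0: r0=0x30 r1=0x84 r2=0x9e r3=0xfa r4=0x5e r5=0x94  N=0 Z=0
after  1: r0=0xbe r1=0x84 r2=0x9e r3=0xfa r4=0x5e r5=0x94  N=1 Z=0
after  2: r0=0xbe r1=0x84 r2=0x9e r3=0xfa r4=0x5e r5=0x60  N=0 Z=0
after  3: r0=0xbe r1=0x84 r2=0x9e r3=0xfa r4=0xda r5=0x60  N=1 Z=0
after  4: r0=0x40 r1=0x84 r2=0x9e r3=0xfa r4=0xda r5=0x60  N=0 Z=0
after  5: r0=0x40 r1=0x84 r2=0x9e r3=0xfa r4=0x56 r5=0x60  N=0 Z=0
after  6: r0=0x40 r1=0x84 r2=0x16 r3=0xfa r4=0x56 r5=0x60  N=0 Z=0
after  7: r0=0x40 r1=0x84 r2=0x16 r3=0x04 r4=0x56 r5=0x60  N=0 Z=0
-- IRQ taken; context saved, return-PC = 8 --

SAVED = 0x60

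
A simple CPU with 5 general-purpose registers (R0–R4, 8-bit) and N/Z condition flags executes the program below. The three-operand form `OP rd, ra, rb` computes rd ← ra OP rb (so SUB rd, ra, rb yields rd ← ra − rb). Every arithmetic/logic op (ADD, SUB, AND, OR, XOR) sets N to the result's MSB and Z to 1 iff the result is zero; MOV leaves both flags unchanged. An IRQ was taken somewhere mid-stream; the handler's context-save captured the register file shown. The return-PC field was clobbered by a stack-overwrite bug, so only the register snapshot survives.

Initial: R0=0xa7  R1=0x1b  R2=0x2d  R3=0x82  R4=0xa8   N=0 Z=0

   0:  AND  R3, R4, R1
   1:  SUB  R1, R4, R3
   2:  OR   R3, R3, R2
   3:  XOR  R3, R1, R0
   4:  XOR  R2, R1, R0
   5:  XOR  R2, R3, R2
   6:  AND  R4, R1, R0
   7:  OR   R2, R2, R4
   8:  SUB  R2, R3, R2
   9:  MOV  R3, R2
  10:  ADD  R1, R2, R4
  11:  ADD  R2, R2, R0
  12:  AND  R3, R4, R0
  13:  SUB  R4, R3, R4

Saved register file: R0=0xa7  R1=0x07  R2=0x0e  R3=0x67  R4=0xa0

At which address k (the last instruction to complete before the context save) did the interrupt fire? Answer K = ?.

K = 11

after  0: R0=0xa7 R1=0x1b R2=0x2d R3=0x08 R4=0xa8  N=0 Z=0
after  1: R0=0xa7 R1=0xa0 R2=0x2d R3=0x08 R4=0xa8  N=1 Z=0
after  2: R0=0xa7 R1=0xa0 R2=0x2d R3=0x2d R4=0xa8  N=0 Z=0
after  3: R0=0xa7 R1=0xa0 R2=0x2d R3=0x07 R4=0xa8  N=0 Z=0
after  4: R0=0xa7 R1=0xa0 R2=0x07 R3=0x07 R4=0xa8  N=0 Z=0
after  5: R0=0xa7 R1=0xa0 R2=0x00 R3=0x07 R4=0xa8  N=0 Z=1
after  6: R0=0xa7 R1=0xa0 R2=0x00 R3=0x07 R4=0xa0  N=1 Z=0
after  7: R0=0xa7 R1=0xa0 R2=0xa0 R3=0x07 R4=0xa0  N=1 Z=0
after  8: R0=0xa7 R1=0xa0 R2=0x67 R3=0x07 R4=0xa0  N=0 Z=0
after  9: R0=0xa7 R1=0xa0 R2=0x67 R3=0x67 R4=0xa0  N=0 Z=0
after 10: R0=0xa7 R1=0x07 R2=0x67 R3=0x67 R4=0xa0  N=0 Z=0
after 11: R0=0xa7 R1=0x07 R2=0x0e R3=0x67 R4=0xa0  N=0 Z=0
-- IRQ taken; context saved, return-PC = 12 --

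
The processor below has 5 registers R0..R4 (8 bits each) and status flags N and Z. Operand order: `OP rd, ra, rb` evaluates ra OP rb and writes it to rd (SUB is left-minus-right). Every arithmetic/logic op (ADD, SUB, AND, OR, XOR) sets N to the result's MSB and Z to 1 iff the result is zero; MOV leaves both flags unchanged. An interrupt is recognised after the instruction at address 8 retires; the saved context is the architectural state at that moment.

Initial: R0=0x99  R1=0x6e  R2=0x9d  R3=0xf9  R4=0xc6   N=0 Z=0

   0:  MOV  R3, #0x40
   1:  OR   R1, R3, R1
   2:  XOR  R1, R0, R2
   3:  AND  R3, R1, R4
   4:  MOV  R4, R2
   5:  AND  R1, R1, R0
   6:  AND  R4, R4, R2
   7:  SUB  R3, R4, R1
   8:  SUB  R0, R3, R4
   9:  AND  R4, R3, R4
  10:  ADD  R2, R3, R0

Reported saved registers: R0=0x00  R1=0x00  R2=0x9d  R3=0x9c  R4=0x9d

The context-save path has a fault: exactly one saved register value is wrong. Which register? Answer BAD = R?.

after  0: R0=0x99 R1=0x6e R2=0x9d R3=0x40 R4=0xc6  N=0 Z=0
after  1: R0=0x99 R1=0x6e R2=0x9d R3=0x40 R4=0xc6  N=0 Z=0
after  2: R0=0x99 R1=0x04 R2=0x9d R3=0x40 R4=0xc6  N=0 Z=0
after  3: R0=0x99 R1=0x04 R2=0x9d R3=0x04 R4=0xc6  N=0 Z=0
after  4: R0=0x99 R1=0x04 R2=0x9d R3=0x04 R4=0x9d  N=0 Z=0
after  5: R0=0x99 R1=0x00 R2=0x9d R3=0x04 R4=0x9d  N=0 Z=1
after  6: R0=0x99 R1=0x00 R2=0x9d R3=0x04 R4=0x9d  N=1 Z=0
after  7: R0=0x99 R1=0x00 R2=0x9d R3=0x9d R4=0x9d  N=1 Z=0
after  8: R0=0x00 R1=0x00 R2=0x9d R3=0x9d R4=0x9d  N=0 Z=1
-- IRQ taken; context saved, return-PC = 9 --
mismatch: R3: reported 0x9c vs actual 0x9d

BAD = R3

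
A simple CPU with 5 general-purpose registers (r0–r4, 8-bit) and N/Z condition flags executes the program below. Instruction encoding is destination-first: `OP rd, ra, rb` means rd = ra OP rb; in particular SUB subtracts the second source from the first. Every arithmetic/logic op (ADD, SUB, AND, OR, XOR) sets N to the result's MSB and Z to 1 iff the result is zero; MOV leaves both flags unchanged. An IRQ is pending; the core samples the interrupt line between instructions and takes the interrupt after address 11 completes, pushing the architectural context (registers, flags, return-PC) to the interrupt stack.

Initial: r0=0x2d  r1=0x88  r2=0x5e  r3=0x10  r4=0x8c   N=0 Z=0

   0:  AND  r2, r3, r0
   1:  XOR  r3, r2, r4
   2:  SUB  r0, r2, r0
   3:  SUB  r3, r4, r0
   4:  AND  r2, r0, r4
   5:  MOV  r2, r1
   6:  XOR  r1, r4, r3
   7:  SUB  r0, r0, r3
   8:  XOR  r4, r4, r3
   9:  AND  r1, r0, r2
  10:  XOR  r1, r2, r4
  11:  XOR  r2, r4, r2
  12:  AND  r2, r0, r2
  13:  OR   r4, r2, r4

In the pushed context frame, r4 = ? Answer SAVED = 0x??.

SAVED = 0x35

after  0: r0=0x2d r1=0x88 r2=0x00 r3=0x10 r4=0x8c  N=0 Z=1
after  1: r0=0x2d r1=0x88 r2=0x00 r3=0x8c r4=0x8c  N=1 Z=0
after  2: r0=0xd3 r1=0x88 r2=0x00 r3=0x8c r4=0x8c  N=1 Z=0
after  3: r0=0xd3 r1=0x88 r2=0x00 r3=0xb9 r4=0x8c  N=1 Z=0
after  4: r0=0xd3 r1=0x88 r2=0x80 r3=0xb9 r4=0x8c  N=1 Z=0
after  5: r0=0xd3 r1=0x88 r2=0x88 r3=0xb9 r4=0x8c  N=1 Z=0
after  6: r0=0xd3 r1=0x35 r2=0x88 r3=0xb9 r4=0x8c  N=0 Z=0
after  7: r0=0x1a r1=0x35 r2=0x88 r3=0xb9 r4=0x8c  N=0 Z=0
after  8: r0=0x1a r1=0x35 r2=0x88 r3=0xb9 r4=0x35  N=0 Z=0
after  9: r0=0x1a r1=0x08 r2=0x88 r3=0xb9 r4=0x35  N=0 Z=0
after 10: r0=0x1a r1=0xbd r2=0x88 r3=0xb9 r4=0x35  N=1 Z=0
after 11: r0=0x1a r1=0xbd r2=0xbd r3=0xb9 r4=0x35  N=1 Z=0
-- IRQ taken; context saved, return-PC = 12 --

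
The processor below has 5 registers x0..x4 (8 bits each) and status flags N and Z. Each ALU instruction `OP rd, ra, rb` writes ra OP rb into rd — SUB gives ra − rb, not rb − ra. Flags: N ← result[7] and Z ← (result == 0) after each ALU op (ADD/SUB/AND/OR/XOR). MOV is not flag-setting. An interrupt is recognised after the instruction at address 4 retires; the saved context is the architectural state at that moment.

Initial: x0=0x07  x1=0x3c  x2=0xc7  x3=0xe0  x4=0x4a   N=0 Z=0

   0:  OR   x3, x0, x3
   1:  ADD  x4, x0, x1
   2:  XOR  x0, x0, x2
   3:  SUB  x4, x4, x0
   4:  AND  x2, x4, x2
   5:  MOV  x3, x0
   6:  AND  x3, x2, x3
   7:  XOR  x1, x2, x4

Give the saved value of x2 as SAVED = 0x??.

after  0: x0=0x07 x1=0x3c x2=0xc7 x3=0xe7 x4=0x4a  N=1 Z=0
after  1: x0=0x07 x1=0x3c x2=0xc7 x3=0xe7 x4=0x43  N=0 Z=0
after  2: x0=0xc0 x1=0x3c x2=0xc7 x3=0xe7 x4=0x43  N=1 Z=0
after  3: x0=0xc0 x1=0x3c x2=0xc7 x3=0xe7 x4=0x83  N=1 Z=0
after  4: x0=0xc0 x1=0x3c x2=0x83 x3=0xe7 x4=0x83  N=1 Z=0
-- IRQ taken; context saved, return-PC = 5 --

SAVED = 0x83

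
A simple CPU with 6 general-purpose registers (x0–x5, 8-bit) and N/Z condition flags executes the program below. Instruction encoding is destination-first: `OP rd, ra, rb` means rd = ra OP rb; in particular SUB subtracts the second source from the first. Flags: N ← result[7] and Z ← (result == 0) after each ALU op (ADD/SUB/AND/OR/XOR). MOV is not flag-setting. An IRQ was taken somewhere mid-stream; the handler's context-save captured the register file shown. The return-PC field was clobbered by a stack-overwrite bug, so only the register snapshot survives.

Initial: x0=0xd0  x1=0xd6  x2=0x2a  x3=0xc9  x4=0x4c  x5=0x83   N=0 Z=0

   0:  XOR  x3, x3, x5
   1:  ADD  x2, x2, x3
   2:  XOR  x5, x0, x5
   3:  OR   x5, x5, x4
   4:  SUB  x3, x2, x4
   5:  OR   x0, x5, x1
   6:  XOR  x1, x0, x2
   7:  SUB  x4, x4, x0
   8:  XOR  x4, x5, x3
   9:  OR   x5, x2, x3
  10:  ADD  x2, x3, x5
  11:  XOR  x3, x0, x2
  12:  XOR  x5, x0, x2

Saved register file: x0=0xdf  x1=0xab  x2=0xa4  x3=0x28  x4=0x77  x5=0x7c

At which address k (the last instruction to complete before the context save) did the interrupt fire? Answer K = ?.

K = 10

after  0: x0=0xd0 x1=0xd6 x2=0x2a x3=0x4a x4=0x4c x5=0x83  N=0 Z=0
after  1: x0=0xd0 x1=0xd6 x2=0x74 x3=0x4a x4=0x4c x5=0x83  N=0 Z=0
after  2: x0=0xd0 x1=0xd6 x2=0x74 x3=0x4a x4=0x4c x5=0x53  N=0 Z=0
after  3: x0=0xd0 x1=0xd6 x2=0x74 x3=0x4a x4=0x4c x5=0x5f  N=0 Z=0
after  4: x0=0xd0 x1=0xd6 x2=0x74 x3=0x28 x4=0x4c x5=0x5f  N=0 Z=0
after  5: x0=0xdf x1=0xd6 x2=0x74 x3=0x28 x4=0x4c x5=0x5f  N=1 Z=0
after  6: x0=0xdf x1=0xab x2=0x74 x3=0x28 x4=0x4c x5=0x5f  N=1 Z=0
after  7: x0=0xdf x1=0xab x2=0x74 x3=0x28 x4=0x6d x5=0x5f  N=0 Z=0
after  8: x0=0xdf x1=0xab x2=0x74 x3=0x28 x4=0x77 x5=0x5f  N=0 Z=0
after  9: x0=0xdf x1=0xab x2=0x74 x3=0x28 x4=0x77 x5=0x7c  N=0 Z=0
after 10: x0=0xdf x1=0xab x2=0xa4 x3=0x28 x4=0x77 x5=0x7c  N=1 Z=0
-- IRQ taken; context saved, return-PC = 11 --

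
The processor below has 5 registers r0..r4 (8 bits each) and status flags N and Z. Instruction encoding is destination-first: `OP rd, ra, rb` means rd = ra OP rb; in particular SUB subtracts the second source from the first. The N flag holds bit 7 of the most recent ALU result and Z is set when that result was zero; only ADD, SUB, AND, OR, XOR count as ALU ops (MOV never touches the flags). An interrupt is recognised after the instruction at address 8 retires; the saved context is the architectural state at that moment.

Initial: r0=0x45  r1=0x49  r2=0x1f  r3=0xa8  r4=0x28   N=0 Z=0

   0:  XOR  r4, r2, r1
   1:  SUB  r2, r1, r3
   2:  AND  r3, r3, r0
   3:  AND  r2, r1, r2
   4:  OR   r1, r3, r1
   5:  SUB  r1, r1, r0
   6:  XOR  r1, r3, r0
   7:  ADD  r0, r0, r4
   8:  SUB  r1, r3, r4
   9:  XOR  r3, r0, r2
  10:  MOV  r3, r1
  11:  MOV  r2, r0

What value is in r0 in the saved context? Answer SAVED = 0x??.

SAVED = 0x9b

after  0: r0=0x45 r1=0x49 r2=0x1f r3=0xa8 r4=0x56  N=0 Z=0
after  1: r0=0x45 r1=0x49 r2=0xa1 r3=0xa8 r4=0x56  N=1 Z=0
after  2: r0=0x45 r1=0x49 r2=0xa1 r3=0x00 r4=0x56  N=0 Z=1
after  3: r0=0x45 r1=0x49 r2=0x01 r3=0x00 r4=0x56  N=0 Z=0
after  4: r0=0x45 r1=0x49 r2=0x01 r3=0x00 r4=0x56  N=0 Z=0
after  5: r0=0x45 r1=0x04 r2=0x01 r3=0x00 r4=0x56  N=0 Z=0
after  6: r0=0x45 r1=0x45 r2=0x01 r3=0x00 r4=0x56  N=0 Z=0
after  7: r0=0x9b r1=0x45 r2=0x01 r3=0x00 r4=0x56  N=1 Z=0
after  8: r0=0x9b r1=0xaa r2=0x01 r3=0x00 r4=0x56  N=1 Z=0
-- IRQ taken; context saved, return-PC = 9 --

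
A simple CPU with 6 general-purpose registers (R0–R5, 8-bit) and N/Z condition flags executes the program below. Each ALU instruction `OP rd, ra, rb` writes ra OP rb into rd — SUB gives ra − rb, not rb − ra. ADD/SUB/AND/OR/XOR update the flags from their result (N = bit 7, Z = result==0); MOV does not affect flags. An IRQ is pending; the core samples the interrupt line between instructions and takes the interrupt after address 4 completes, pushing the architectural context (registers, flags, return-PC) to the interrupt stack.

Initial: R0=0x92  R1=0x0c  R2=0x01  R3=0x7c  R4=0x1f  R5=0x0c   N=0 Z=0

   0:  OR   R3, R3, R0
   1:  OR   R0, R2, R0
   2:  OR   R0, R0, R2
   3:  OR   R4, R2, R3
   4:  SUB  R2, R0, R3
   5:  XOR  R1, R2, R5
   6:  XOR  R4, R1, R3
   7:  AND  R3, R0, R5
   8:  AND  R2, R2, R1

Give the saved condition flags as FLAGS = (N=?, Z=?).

after  0: R0=0x92 R1=0x0c R2=0x01 R3=0xfe R4=0x1f R5=0x0c  N=1 Z=0
after  1: R0=0x93 R1=0x0c R2=0x01 R3=0xfe R4=0x1f R5=0x0c  N=1 Z=0
after  2: R0=0x93 R1=0x0c R2=0x01 R3=0xfe R4=0x1f R5=0x0c  N=1 Z=0
after  3: R0=0x93 R1=0x0c R2=0x01 R3=0xfe R4=0xff R5=0x0c  N=1 Z=0
after  4: R0=0x93 R1=0x0c R2=0x95 R3=0xfe R4=0xff R5=0x0c  N=1 Z=0
-- IRQ taken; context saved, return-PC = 5 --

FLAGS = (N=1, Z=0)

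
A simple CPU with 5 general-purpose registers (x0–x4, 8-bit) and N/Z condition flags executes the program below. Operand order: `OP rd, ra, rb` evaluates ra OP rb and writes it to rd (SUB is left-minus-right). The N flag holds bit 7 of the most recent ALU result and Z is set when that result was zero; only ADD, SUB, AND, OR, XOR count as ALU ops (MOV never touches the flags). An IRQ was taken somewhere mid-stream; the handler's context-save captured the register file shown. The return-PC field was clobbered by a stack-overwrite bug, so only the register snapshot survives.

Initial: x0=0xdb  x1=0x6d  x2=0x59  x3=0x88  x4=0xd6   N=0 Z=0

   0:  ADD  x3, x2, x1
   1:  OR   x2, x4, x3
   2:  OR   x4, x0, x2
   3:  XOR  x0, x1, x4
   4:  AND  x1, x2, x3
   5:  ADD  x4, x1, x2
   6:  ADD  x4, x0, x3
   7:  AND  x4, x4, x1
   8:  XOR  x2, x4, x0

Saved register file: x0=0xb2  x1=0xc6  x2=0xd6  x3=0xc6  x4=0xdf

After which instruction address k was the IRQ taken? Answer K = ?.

after  0: x0=0xdb x1=0x6d x2=0x59 x3=0xc6 x4=0xd6  N=1 Z=0
after  1: x0=0xdb x1=0x6d x2=0xd6 x3=0xc6 x4=0xd6  N=1 Z=0
after  2: x0=0xdb x1=0x6d x2=0xd6 x3=0xc6 x4=0xdf  N=1 Z=0
after  3: x0=0xb2 x1=0x6d x2=0xd6 x3=0xc6 x4=0xdf  N=1 Z=0
after  4: x0=0xb2 x1=0xc6 x2=0xd6 x3=0xc6 x4=0xdf  N=1 Z=0
-- IRQ taken; context saved, return-PC = 5 --

K = 4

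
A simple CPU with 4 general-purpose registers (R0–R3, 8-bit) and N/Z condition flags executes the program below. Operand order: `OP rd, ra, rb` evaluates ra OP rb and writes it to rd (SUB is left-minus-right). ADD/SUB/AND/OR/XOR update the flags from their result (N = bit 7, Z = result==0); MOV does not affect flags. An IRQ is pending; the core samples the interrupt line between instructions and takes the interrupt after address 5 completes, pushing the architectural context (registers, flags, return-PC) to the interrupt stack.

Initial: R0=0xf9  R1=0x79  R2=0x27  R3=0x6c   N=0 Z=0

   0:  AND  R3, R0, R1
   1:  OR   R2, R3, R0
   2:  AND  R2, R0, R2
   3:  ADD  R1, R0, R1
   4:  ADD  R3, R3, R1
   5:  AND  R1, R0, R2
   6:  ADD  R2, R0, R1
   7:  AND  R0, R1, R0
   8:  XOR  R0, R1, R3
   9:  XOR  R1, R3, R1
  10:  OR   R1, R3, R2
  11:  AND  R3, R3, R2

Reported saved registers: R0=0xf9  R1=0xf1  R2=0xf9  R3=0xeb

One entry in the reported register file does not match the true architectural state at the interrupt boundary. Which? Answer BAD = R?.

after  0: R0=0xf9 R1=0x79 R2=0x27 R3=0x79  N=0 Z=0
after  1: R0=0xf9 R1=0x79 R2=0xf9 R3=0x79  N=1 Z=0
after  2: R0=0xf9 R1=0x79 R2=0xf9 R3=0x79  N=1 Z=0
after  3: R0=0xf9 R1=0x72 R2=0xf9 R3=0x79  N=0 Z=0
after  4: R0=0xf9 R1=0x72 R2=0xf9 R3=0xeb  N=1 Z=0
after  5: R0=0xf9 R1=0xf9 R2=0xf9 R3=0xeb  N=1 Z=0
-- IRQ taken; context saved, return-PC = 6 --
mismatch: R1: reported 0xf1 vs actual 0xf9

BAD = R1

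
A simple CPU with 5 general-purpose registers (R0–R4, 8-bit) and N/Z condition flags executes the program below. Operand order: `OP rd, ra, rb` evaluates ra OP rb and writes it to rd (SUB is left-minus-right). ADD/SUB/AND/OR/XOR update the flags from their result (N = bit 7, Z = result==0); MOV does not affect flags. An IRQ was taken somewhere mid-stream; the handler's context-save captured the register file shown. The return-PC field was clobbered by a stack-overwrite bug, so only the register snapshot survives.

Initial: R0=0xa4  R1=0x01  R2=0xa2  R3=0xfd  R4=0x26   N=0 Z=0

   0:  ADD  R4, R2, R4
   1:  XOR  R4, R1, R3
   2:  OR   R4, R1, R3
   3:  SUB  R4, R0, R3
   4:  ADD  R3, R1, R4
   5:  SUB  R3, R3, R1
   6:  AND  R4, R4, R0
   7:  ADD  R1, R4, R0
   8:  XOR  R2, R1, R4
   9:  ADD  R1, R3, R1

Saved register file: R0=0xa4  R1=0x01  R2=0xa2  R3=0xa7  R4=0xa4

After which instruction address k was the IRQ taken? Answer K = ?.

after  0: R0=0xa4 R1=0x01 R2=0xa2 R3=0xfd R4=0xc8  N=1 Z=0
after  1: R0=0xa4 R1=0x01 R2=0xa2 R3=0xfd R4=0xfc  N=1 Z=0
after  2: R0=0xa4 R1=0x01 R2=0xa2 R3=0xfd R4=0xfd  N=1 Z=0
after  3: R0=0xa4 R1=0x01 R2=0xa2 R3=0xfd R4=0xa7  N=1 Z=0
after  4: R0=0xa4 R1=0x01 R2=0xa2 R3=0xa8 R4=0xa7  N=1 Z=0
after  5: R0=0xa4 R1=0x01 R2=0xa2 R3=0xa7 R4=0xa7  N=1 Z=0
after  6: R0=0xa4 R1=0x01 R2=0xa2 R3=0xa7 R4=0xa4  N=1 Z=0
-- IRQ taken; context saved, return-PC = 7 --

K = 6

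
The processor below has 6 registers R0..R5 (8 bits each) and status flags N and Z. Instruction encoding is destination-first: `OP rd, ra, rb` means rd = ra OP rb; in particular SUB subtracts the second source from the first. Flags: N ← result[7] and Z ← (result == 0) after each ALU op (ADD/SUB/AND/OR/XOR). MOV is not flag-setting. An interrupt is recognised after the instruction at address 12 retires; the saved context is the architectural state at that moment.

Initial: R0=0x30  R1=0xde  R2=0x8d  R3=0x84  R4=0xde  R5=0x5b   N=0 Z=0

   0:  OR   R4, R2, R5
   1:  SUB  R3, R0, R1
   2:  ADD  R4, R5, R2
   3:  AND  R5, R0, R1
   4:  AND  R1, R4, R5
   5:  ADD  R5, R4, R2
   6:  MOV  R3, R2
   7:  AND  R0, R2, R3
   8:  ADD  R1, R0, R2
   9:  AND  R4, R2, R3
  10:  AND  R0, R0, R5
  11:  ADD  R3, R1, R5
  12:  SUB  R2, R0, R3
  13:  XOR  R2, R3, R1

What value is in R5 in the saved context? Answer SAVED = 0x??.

SAVED = 0x75

after  0: R0=0x30 R1=0xde R2=0x8d R3=0x84 R4=0xdf R5=0x5b  N=1 Z=0
after  1: R0=0x30 R1=0xde R2=0x8d R3=0x52 R4=0xdf R5=0x5b  N=0 Z=0
after  2: R0=0x30 R1=0xde R2=0x8d R3=0x52 R4=0xe8 R5=0x5b  N=1 Z=0
after  3: R0=0x30 R1=0xde R2=0x8d R3=0x52 R4=0xe8 R5=0x10  N=0 Z=0
after  4: R0=0x30 R1=0x00 R2=0x8d R3=0x52 R4=0xe8 R5=0x10  N=0 Z=1
after  5: R0=0x30 R1=0x00 R2=0x8d R3=0x52 R4=0xe8 R5=0x75  N=0 Z=0
after  6: R0=0x30 R1=0x00 R2=0x8d R3=0x8d R4=0xe8 R5=0x75  N=0 Z=0
after  7: R0=0x8d R1=0x00 R2=0x8d R3=0x8d R4=0xe8 R5=0x75  N=1 Z=0
after  8: R0=0x8d R1=0x1a R2=0x8d R3=0x8d R4=0xe8 R5=0x75  N=0 Z=0
after  9: R0=0x8d R1=0x1a R2=0x8d R3=0x8d R4=0x8d R5=0x75  N=1 Z=0
after 10: R0=0x05 R1=0x1a R2=0x8d R3=0x8d R4=0x8d R5=0x75  N=0 Z=0
after 11: R0=0x05 R1=0x1a R2=0x8d R3=0x8f R4=0x8d R5=0x75  N=1 Z=0
after 12: R0=0x05 R1=0x1a R2=0x76 R3=0x8f R4=0x8d R5=0x75  N=0 Z=0
-- IRQ taken; context saved, return-PC = 13 --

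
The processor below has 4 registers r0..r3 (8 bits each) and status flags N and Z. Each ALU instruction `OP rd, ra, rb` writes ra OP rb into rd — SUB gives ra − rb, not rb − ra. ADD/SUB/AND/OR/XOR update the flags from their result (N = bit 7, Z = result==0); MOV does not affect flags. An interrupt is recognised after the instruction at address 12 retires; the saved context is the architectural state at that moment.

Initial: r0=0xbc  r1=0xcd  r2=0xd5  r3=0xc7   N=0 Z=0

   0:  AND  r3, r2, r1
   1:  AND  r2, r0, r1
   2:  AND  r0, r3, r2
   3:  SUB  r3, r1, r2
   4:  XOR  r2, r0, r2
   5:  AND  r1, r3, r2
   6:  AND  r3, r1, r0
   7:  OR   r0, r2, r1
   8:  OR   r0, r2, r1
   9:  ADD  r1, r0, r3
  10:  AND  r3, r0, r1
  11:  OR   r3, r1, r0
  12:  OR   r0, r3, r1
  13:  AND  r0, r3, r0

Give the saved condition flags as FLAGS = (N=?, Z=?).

FLAGS = (N=0, Z=0)

after  0: r0=0xbc r1=0xcd r2=0xd5 r3=0xc5  N=1 Z=0
after  1: r0=0xbc r1=0xcd r2=0x8c r3=0xc5  N=1 Z=0
after  2: r0=0x84 r1=0xcd r2=0x8c r3=0xc5  N=1 Z=0
after  3: r0=0x84 r1=0xcd r2=0x8c r3=0x41  N=0 Z=0
after  4: r0=0x84 r1=0xcd r2=0x08 r3=0x41  N=0 Z=0
after  5: r0=0x84 r1=0x00 r2=0x08 r3=0x41  N=0 Z=1
after  6: r0=0x84 r1=0x00 r2=0x08 r3=0x00  N=0 Z=1
after  7: r0=0x08 r1=0x00 r2=0x08 r3=0x00  N=0 Z=0
after  8: r0=0x08 r1=0x00 r2=0x08 r3=0x00  N=0 Z=0
after  9: r0=0x08 r1=0x08 r2=0x08 r3=0x00  N=0 Z=0
after 10: r0=0x08 r1=0x08 r2=0x08 r3=0x08  N=0 Z=0
after 11: r0=0x08 r1=0x08 r2=0x08 r3=0x08  N=0 Z=0
after 12: r0=0x08 r1=0x08 r2=0x08 r3=0x08  N=0 Z=0
-- IRQ taken; context saved, return-PC = 13 --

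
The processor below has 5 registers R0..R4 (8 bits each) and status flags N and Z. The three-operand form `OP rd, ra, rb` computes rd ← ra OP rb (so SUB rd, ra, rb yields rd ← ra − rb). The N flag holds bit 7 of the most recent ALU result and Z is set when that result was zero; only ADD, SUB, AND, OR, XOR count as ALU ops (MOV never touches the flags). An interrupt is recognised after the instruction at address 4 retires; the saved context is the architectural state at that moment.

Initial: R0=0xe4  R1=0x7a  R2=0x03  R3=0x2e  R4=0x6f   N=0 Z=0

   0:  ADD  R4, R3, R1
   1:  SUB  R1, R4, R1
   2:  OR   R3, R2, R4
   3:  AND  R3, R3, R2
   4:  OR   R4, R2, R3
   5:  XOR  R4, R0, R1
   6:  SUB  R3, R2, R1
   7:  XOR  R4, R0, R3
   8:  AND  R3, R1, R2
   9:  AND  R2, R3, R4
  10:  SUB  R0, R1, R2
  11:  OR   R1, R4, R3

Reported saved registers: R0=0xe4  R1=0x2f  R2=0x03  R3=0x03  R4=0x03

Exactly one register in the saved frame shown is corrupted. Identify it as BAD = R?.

after  0: R0=0xe4 R1=0x7a R2=0x03 R3=0x2e R4=0xa8  N=1 Z=0
after  1: R0=0xe4 R1=0x2e R2=0x03 R3=0x2e R4=0xa8  N=0 Z=0
after  2: R0=0xe4 R1=0x2e R2=0x03 R3=0xab R4=0xa8  N=1 Z=0
after  3: R0=0xe4 R1=0x2e R2=0x03 R3=0x03 R4=0xa8  N=0 Z=0
after  4: R0=0xe4 R1=0x2e R2=0x03 R3=0x03 R4=0x03  N=0 Z=0
-- IRQ taken; context saved, return-PC = 5 --
mismatch: R1: reported 0x2f vs actual 0x2e

BAD = R1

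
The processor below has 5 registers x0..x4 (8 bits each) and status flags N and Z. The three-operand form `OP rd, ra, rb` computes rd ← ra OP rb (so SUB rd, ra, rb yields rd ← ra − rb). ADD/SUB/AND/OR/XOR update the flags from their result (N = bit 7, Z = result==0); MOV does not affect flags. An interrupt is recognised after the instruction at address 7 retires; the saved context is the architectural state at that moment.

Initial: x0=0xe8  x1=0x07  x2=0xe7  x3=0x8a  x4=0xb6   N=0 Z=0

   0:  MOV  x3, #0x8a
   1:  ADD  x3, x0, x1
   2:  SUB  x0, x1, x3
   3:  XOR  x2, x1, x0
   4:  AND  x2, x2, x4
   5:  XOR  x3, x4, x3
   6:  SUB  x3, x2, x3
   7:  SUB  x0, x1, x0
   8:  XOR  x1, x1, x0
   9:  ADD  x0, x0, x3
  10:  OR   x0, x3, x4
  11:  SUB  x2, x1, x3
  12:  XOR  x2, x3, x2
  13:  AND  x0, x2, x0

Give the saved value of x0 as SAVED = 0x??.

after  0: x0=0xe8 x1=0x07 x2=0xe7 x3=0x8a x4=0xb6  N=0 Z=0
after  1: x0=0xe8 x1=0x07 x2=0xe7 x3=0xef x4=0xb6  N=1 Z=0
after  2: x0=0x18 x1=0x07 x2=0xe7 x3=0xef x4=0xb6  N=0 Z=0
after  3: x0=0x18 x1=0x07 x2=0x1f x3=0xef x4=0xb6  N=0 Z=0
after  4: x0=0x18 x1=0x07 x2=0x16 x3=0xef x4=0xb6  N=0 Z=0
after  5: x0=0x18 x1=0x07 x2=0x16 x3=0x59 x4=0xb6  N=0 Z=0
after  6: x0=0x18 x1=0x07 x2=0x16 x3=0xbd x4=0xb6  N=1 Z=0
after  7: x0=0xef x1=0x07 x2=0x16 x3=0xbd x4=0xb6  N=1 Z=0
-- IRQ taken; context saved, return-PC = 8 --

SAVED = 0xef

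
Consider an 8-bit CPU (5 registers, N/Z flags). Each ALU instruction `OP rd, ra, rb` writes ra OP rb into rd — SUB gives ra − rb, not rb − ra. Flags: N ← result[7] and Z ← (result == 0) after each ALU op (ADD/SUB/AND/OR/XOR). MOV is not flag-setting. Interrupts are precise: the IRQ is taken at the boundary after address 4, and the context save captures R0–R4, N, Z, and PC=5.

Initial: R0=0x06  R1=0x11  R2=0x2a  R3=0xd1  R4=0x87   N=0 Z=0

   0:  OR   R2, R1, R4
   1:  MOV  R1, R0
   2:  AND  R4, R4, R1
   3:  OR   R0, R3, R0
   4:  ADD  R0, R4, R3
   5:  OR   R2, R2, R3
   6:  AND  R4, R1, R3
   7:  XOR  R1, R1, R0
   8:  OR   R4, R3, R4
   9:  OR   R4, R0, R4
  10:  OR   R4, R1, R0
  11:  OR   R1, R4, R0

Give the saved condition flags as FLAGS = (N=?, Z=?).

after  0: R0=0x06 R1=0x11 R2=0x97 R3=0xd1 R4=0x87  N=1 Z=0
after  1: R0=0x06 R1=0x06 R2=0x97 R3=0xd1 R4=0x87  N=1 Z=0
after  2: R0=0x06 R1=0x06 R2=0x97 R3=0xd1 R4=0x06  N=0 Z=0
after  3: R0=0xd7 R1=0x06 R2=0x97 R3=0xd1 R4=0x06  N=1 Z=0
after  4: R0=0xd7 R1=0x06 R2=0x97 R3=0xd1 R4=0x06  N=1 Z=0
-- IRQ taken; context saved, return-PC = 5 --

FLAGS = (N=1, Z=0)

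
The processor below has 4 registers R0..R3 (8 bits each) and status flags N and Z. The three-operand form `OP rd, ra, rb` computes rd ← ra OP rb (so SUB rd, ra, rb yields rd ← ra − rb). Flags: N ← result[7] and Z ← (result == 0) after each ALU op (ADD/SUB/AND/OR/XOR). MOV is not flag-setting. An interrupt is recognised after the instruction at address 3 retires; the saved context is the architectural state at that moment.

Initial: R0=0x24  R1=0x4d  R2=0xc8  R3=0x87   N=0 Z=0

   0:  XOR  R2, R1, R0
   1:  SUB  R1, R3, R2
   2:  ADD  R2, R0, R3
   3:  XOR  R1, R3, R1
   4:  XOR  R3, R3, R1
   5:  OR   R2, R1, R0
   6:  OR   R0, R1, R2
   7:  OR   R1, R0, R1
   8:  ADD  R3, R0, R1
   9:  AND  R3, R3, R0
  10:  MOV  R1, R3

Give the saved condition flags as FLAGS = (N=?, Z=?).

after  0: R0=0x24 R1=0x4d R2=0x69 R3=0x87  N=0 Z=0
after  1: R0=0x24 R1=0x1e R2=0x69 R3=0x87  N=0 Z=0
after  2: R0=0x24 R1=0x1e R2=0xab R3=0x87  N=1 Z=0
after  3: R0=0x24 R1=0x99 R2=0xab R3=0x87  N=1 Z=0
-- IRQ taken; context saved, return-PC = 4 --

FLAGS = (N=1, Z=0)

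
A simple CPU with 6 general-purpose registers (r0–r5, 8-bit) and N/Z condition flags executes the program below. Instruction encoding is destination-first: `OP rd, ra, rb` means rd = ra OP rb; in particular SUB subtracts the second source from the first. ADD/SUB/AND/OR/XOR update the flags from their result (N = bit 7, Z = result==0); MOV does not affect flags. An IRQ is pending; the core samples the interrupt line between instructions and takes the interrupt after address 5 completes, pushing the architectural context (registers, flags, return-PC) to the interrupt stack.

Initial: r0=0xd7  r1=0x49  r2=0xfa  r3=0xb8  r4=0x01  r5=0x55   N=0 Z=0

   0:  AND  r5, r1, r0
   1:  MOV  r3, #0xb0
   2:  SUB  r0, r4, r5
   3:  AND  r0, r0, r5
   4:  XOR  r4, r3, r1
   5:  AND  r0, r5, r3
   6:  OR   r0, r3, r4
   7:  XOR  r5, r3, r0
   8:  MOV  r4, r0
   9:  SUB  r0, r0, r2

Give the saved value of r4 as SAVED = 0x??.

SAVED = 0xf9

after  0: r0=0xd7 r1=0x49 r2=0xfa r3=0xb8 r4=0x01 r5=0x41  N=0 Z=0
after  1: r0=0xd7 r1=0x49 r2=0xfa r3=0xb0 r4=0x01 r5=0x41  N=0 Z=0
after  2: r0=0xc0 r1=0x49 r2=0xfa r3=0xb0 r4=0x01 r5=0x41  N=1 Z=0
after  3: r0=0x40 r1=0x49 r2=0xfa r3=0xb0 r4=0x01 r5=0x41  N=0 Z=0
after  4: r0=0x40 r1=0x49 r2=0xfa r3=0xb0 r4=0xf9 r5=0x41  N=1 Z=0
after  5: r0=0x00 r1=0x49 r2=0xfa r3=0xb0 r4=0xf9 r5=0x41  N=0 Z=1
-- IRQ taken; context saved, return-PC = 6 --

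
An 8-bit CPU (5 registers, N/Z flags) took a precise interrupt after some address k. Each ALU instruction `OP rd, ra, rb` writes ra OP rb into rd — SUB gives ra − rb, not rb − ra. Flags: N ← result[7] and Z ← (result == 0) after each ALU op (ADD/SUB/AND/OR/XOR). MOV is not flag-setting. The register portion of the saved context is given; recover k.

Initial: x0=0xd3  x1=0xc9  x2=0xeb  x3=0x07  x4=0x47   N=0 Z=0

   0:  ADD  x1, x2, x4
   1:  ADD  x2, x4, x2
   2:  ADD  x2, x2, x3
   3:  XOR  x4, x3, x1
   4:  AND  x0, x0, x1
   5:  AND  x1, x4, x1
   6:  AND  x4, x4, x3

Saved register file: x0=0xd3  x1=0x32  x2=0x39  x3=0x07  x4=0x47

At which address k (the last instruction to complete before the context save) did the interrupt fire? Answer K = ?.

after  0: x0=0xd3 x1=0x32 x2=0xeb x3=0x07 x4=0x47  N=0 Z=0
after  1: x0=0xd3 x1=0x32 x2=0x32 x3=0x07 x4=0x47  N=0 Z=0
after  2: x0=0xd3 x1=0x32 x2=0x39 x3=0x07 x4=0x47  N=0 Z=0
-- IRQ taken; context saved, return-PC = 3 --

K = 2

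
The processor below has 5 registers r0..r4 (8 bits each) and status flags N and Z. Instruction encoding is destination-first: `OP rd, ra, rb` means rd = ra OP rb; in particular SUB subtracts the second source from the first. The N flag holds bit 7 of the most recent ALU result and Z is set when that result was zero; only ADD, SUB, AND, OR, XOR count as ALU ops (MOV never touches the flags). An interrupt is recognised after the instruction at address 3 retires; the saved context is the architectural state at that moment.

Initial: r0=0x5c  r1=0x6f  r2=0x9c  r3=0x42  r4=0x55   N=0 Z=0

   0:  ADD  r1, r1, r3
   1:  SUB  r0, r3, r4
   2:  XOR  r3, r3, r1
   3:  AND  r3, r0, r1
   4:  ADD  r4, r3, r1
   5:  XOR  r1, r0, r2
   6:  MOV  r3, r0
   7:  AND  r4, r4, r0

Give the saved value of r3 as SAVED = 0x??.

after  0: r0=0x5c r1=0xb1 r2=0x9c r3=0x42 r4=0x55  N=1 Z=0
after  1: r0=0xed r1=0xb1 r2=0x9c r3=0x42 r4=0x55  N=1 Z=0
after  2: r0=0xed r1=0xb1 r2=0x9c r3=0xf3 r4=0x55  N=1 Z=0
after  3: r0=0xed r1=0xb1 r2=0x9c r3=0xa1 r4=0x55  N=1 Z=0
-- IRQ taken; context saved, return-PC = 4 --

SAVED = 0xa1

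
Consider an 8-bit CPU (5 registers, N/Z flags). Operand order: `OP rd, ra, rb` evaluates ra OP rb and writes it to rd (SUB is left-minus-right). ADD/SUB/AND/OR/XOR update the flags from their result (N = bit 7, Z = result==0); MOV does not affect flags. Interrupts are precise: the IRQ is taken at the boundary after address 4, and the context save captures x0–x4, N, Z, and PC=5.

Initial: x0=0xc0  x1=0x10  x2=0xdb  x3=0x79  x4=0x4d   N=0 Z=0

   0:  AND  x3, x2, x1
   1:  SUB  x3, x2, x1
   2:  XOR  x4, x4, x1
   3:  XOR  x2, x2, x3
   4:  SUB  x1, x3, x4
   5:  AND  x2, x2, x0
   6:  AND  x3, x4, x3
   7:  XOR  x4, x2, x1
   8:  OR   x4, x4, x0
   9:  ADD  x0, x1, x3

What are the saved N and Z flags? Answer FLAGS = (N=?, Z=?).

FLAGS = (N=0, Z=0)

after  0: x0=0xc0 x1=0x10 x2=0xdb x3=0x10 x4=0x4d  N=0 Z=0
after  1: x0=0xc0 x1=0x10 x2=0xdb x3=0xcb x4=0x4d  N=1 Z=0
after  2: x0=0xc0 x1=0x10 x2=0xdb x3=0xcb x4=0x5d  N=0 Z=0
after  3: x0=0xc0 x1=0x10 x2=0x10 x3=0xcb x4=0x5d  N=0 Z=0
after  4: x0=0xc0 x1=0x6e x2=0x10 x3=0xcb x4=0x5d  N=0 Z=0
-- IRQ taken; context saved, return-PC = 5 --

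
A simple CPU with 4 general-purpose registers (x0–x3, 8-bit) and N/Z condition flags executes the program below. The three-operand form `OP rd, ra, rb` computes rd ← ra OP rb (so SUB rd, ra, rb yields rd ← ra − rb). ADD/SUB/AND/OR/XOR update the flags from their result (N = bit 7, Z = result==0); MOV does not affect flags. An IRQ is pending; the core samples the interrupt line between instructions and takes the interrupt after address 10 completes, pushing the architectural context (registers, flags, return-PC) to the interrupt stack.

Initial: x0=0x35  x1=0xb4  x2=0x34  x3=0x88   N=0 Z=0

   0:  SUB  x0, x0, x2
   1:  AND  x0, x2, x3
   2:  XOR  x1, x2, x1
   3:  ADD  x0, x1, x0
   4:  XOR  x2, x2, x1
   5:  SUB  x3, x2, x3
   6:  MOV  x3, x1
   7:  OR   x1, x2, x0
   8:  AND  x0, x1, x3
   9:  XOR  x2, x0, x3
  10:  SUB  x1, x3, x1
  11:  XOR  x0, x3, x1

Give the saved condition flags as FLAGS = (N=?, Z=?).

after  0: x0=0x01 x1=0xb4 x2=0x34 x3=0x88  N=0 Z=0
after  1: x0=0x00 x1=0xb4 x2=0x34 x3=0x88  N=0 Z=1
after  2: x0=0x00 x1=0x80 x2=0x34 x3=0x88  N=1 Z=0
after  3: x0=0x80 x1=0x80 x2=0x34 x3=0x88  N=1 Z=0
after  4: x0=0x80 x1=0x80 x2=0xb4 x3=0x88  N=1 Z=0
after  5: x0=0x80 x1=0x80 x2=0xb4 x3=0x2c  N=0 Z=0
after  6: x0=0x80 x1=0x80 x2=0xb4 x3=0x80  N=0 Z=0
after  7: x0=0x80 x1=0xb4 x2=0xb4 x3=0x80  N=1 Z=0
after  8: x0=0x80 x1=0xb4 x2=0xb4 x3=0x80  N=1 Z=0
after  9: x0=0x80 x1=0xb4 x2=0x00 x3=0x80  N=0 Z=1
after 10: x0=0x80 x1=0xcc x2=0x00 x3=0x80  N=1 Z=0
-- IRQ taken; context saved, return-PC = 11 --

FLAGS = (N=1, Z=0)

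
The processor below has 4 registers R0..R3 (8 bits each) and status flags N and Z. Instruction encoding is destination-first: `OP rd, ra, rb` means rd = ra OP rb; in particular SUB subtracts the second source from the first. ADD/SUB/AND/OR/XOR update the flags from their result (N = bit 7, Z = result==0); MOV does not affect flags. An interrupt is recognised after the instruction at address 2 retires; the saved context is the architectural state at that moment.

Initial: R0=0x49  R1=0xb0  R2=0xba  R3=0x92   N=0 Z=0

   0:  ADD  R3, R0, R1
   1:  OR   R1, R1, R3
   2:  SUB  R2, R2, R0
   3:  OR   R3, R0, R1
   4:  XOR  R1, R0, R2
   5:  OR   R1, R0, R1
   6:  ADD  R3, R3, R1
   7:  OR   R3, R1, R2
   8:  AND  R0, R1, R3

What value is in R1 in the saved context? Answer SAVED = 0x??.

after  0: R0=0x49 R1=0xb0 R2=0xba R3=0xf9  N=1 Z=0
after  1: R0=0x49 R1=0xf9 R2=0xba R3=0xf9  N=1 Z=0
after  2: R0=0x49 R1=0xf9 R2=0x71 R3=0xf9  N=0 Z=0
-- IRQ taken; context saved, return-PC = 3 --

SAVED = 0xf9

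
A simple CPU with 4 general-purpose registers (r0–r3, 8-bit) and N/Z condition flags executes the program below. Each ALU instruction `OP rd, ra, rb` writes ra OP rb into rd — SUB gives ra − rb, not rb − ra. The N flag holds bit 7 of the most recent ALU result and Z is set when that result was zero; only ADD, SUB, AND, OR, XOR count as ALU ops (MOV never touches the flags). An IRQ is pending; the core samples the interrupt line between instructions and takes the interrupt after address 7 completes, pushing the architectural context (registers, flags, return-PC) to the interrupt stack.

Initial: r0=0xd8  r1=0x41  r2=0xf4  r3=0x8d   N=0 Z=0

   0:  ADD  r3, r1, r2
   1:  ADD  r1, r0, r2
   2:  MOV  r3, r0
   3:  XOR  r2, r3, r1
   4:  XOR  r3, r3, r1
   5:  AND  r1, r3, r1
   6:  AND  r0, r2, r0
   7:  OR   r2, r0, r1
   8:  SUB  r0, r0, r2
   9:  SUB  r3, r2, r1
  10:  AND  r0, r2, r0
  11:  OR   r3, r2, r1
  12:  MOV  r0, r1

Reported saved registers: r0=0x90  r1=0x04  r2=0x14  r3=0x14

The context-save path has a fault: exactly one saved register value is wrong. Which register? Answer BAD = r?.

after  0: r0=0xd8 r1=0x41 r2=0xf4 r3=0x35  N=0 Z=0
after  1: r0=0xd8 r1=0xcc r2=0xf4 r3=0x35  N=1 Z=0
after  2: r0=0xd8 r1=0xcc r2=0xf4 r3=0xd8  N=1 Z=0
after  3: r0=0xd8 r1=0xcc r2=0x14 r3=0xd8  N=0 Z=0
after  4: r0=0xd8 r1=0xcc r2=0x14 r3=0x14  N=0 Z=0
after  5: r0=0xd8 r1=0x04 r2=0x14 r3=0x14  N=0 Z=0
after  6: r0=0x10 r1=0x04 r2=0x14 r3=0x14  N=0 Z=0
after  7: r0=0x10 r1=0x04 r2=0x14 r3=0x14  N=0 Z=0
-- IRQ taken; context saved, return-PC = 8 --
mismatch: r0: reported 0x90 vs actual 0x10

BAD = r0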